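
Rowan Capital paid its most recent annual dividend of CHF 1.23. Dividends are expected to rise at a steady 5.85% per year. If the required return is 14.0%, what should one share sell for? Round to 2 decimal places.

Gordon growth model: P₀ = D₁/(r − g). D₁ = 1.23 × (1 + 0.0585) = 1.3020.
P₀ = 1.3020 / (0.14 − 0.0585) = 1.3020 / 0.0815 = 15.9749

CHF 15.97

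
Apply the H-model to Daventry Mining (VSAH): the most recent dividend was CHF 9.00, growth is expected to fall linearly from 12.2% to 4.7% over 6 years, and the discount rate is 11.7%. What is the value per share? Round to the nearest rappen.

CHF 163.54

H-model: P₀ = D₀[(1+g_L) + H(g_S−g_L)]/(r−g_L), with H = 6/2 = 3.
P₀ = 9.00 × [(1+0.047) + 3×(0.122−0.047)] / (0.117−0.047)
   = 9.00 × 1.2720 / 0.07 = 163.5429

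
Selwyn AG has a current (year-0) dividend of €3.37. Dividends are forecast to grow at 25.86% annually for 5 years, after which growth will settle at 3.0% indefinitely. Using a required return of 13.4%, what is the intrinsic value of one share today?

€79.50

Two-stage DDM. Project D₁…D_5 at 0.2586, terminal growth 0.03, discount at r = 0.134.
D_1 = 4.2415
D_2 = 5.3383
D_3 = 6.7188
D_4 = 8.4563
D_5 = 10.6431
Terminal value at t=5: TV = D_6/(r−g) = 10.9624/(0.134−0.03) = 105.4077
P₀ = 4.2415/(1+0.134)^1 + 5.3383/(1+0.134)^2 + 6.7188/(1+0.134)^3 + 8.4563/(1+0.134)^4 + 10.6431/(1+0.134)^5 + 105.4077/(1+0.134)^5 = 79.4972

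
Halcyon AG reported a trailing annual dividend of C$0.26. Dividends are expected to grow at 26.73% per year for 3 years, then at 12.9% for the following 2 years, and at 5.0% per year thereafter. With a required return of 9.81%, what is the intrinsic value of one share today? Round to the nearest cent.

C$11.10

Three-stage DDM. Project D₁…D_5; terminal Gordon value at t=5 with g = 0.05; discount at r = 0.0981.
D_1 = 0.3295
D_2 = 0.4176
D_3 = 0.5292
D_4 = 0.5975
D_5 = 0.6745
TV_5 = 0.7083/(0.0981−0.05) = 14.7246
P₀ = Σ Dₜ/(1+r)ᵗ + TV_5/(1+r)^5 = 11.1016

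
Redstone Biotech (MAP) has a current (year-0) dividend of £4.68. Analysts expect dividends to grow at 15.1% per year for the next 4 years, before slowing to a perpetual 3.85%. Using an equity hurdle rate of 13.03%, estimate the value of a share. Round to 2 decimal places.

Two-stage DDM. Project D₁…D_4 at 0.151, terminal growth 0.0385, discount at r = 0.1303.
D_1 = 5.3867
D_2 = 6.2001
D_3 = 7.1363
D_4 = 8.2139
Terminal value at t=4: TV = D_5/(r−g) = 8.5301/(0.1303−0.0385) = 92.9204
P₀ = 5.3867/(1+0.1303)^1 + 6.2001/(1+0.1303)^2 + 7.1363/(1+0.1303)^3 + 8.2139/(1+0.1303)^4 + 92.9204/(1+0.1303)^4 = 76.5223

£76.52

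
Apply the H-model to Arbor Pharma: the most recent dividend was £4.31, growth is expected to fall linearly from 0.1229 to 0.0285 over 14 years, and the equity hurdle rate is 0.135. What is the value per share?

£68.37

H-model: P₀ = D₀[(1+g_L) + H(g_S−g_L)]/(r−g_L), with H = 14/2 = 7.
P₀ = 4.31 × [(1+0.0285) + 7×(0.1229−0.0285)] / (0.135−0.0285)
   = 4.31 × 1.6893 / 0.1065 = 68.3651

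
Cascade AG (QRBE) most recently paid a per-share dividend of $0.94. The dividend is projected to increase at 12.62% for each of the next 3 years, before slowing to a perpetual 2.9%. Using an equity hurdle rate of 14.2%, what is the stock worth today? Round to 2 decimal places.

Two-stage DDM. Project D₁…D_3 at 0.1262, terminal growth 0.029, discount at r = 0.142.
D_1 = 1.0586
D_2 = 1.1922
D_3 = 1.3427
Terminal value at t=3: TV = D_4/(r−g) = 1.3816/(0.142−0.029) = 12.2268
P₀ = 1.0586/(1+0.142)^1 + 1.1922/(1+0.142)^2 + 1.3427/(1+0.142)^3 + 12.2268/(1+0.142)^3 = 10.9521

$10.95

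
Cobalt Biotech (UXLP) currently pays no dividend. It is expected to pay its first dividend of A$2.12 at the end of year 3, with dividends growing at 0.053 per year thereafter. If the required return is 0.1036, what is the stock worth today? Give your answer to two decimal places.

Deferred-dividend DDM. At t=2 the remaining stream is a growing perpetuity with first payment D_3 = 2.12.
V_2 = D_3/(r−g) = 2.12/(0.1036−0.053) = 41.8972
P₀ = V_2/(1+r)^2 = 41.8972/(1+0.1036)^2 = 34.4003

A$34.40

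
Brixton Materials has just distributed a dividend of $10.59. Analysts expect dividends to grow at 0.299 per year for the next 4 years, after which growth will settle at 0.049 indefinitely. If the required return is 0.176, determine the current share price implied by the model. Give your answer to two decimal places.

$184.88

Two-stage DDM. Project D₁…D_4 at 0.299, terminal growth 0.049, discount at r = 0.176.
D_1 = 13.7564
D_2 = 17.8696
D_3 = 23.2126
D_4 = 30.1531
Terminal value at t=4: TV = D_5/(r−g) = 31.6306/(0.176−0.049) = 249.0602
P₀ = 13.7564/(1+0.176)^1 + 17.8696/(1+0.176)^2 + 23.2126/(1+0.176)^3 + 30.1531/(1+0.176)^4 + 249.0602/(1+0.176)^4 = 184.8758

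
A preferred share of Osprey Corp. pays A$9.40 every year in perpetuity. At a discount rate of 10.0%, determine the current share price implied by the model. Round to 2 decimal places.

A$94.00

Zero-growth DDM (perpetuity): P₀ = D/r = 9.40 / 0.1 = 94.0000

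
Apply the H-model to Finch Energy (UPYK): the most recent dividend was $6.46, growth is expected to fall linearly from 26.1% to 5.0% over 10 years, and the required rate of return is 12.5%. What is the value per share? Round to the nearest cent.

$181.31

H-model: P₀ = D₀[(1+g_L) + H(g_S−g_L)]/(r−g_L), with H = 10/2 = 5.
P₀ = 6.46 × [(1+0.05) + 5×(0.261−0.05)] / (0.125−0.05)
   = 6.46 × 2.1050 / 0.075 = 181.3107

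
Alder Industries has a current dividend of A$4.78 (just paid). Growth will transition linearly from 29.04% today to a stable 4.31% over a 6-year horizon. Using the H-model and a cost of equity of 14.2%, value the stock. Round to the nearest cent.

A$86.27

H-model: P₀ = D₀[(1+g_L) + H(g_S−g_L)]/(r−g_L), with H = 6/2 = 3.
P₀ = 4.78 × [(1+0.0431) + 3×(0.2904−0.0431)] / (0.142−0.0431)
   = 4.78 × 1.7850 / 0.0989 = 86.2720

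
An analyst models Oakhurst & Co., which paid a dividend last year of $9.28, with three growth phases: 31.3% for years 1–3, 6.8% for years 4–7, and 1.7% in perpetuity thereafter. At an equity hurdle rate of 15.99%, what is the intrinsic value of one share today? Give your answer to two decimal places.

Three-stage DDM. Project D₁…D_7; terminal Gordon value at t=7 with g = 0.017; discount at r = 0.1599.
D_1 = 12.1846
D_2 = 15.9984
D_3 = 21.0059
D_4 = 22.4343
D_5 = 23.9599
D_6 = 25.5892
D_7 = 27.3292
TV_7 = 27.7938/(0.1599−0.017) = 194.4983
P₀ = Σ Dₜ/(1+r)ᵗ + TV_7/(1+r)^7 = 148.7094

$148.71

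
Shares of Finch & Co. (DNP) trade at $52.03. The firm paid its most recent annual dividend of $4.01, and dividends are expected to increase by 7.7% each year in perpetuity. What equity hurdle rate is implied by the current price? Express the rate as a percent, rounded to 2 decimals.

16.00%

Rearranging the constant-growth DDM: r = D₁/P₀ + g.
D₁ = 4.01 × (1 + 0.077) = 4.3188.
r = 4.3188 / 52.03 + 0.077 = 0.08301 + 0.077 = 0.16001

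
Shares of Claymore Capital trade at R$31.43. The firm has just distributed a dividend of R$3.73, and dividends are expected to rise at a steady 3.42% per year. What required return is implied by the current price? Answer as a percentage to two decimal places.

Rearranging the constant-growth DDM: r = D₁/P₀ + g.
D₁ = 3.73 × (1 + 0.0342) = 3.8576.
r = 3.8576 / 31.43 + 0.0342 = 0.12274 + 0.0342 = 0.15694

15.69%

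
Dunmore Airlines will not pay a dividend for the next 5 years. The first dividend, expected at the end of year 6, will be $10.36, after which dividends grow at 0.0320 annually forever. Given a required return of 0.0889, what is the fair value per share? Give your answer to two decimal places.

$118.93

Deferred-dividend DDM. At t=5 the remaining stream is a growing perpetuity with first payment D_6 = 10.36.
V_5 = D_6/(r−g) = 10.36/(0.0889−0.032) = 182.0738
P₀ = V_5/(1+r)^5 = 182.0738/(1+0.0889)^5 = 118.9344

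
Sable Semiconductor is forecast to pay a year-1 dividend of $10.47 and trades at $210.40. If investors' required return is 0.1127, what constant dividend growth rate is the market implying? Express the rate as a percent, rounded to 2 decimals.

From P₀ = D₁/(r − g), the implied growth is g = r − D₁/P₀.
g = 0.1127 − 10.47/210.40 = 0.1127 − 0.04976 = 0.06294

6.29%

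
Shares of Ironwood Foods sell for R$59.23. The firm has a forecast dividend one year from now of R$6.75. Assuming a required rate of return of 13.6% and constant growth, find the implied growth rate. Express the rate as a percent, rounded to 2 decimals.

2.20%

From P₀ = D₁/(r − g), the implied growth is g = r − D₁/P₀.
g = 0.136 − 6.75/59.23 = 0.136 − 0.11396 = 0.02204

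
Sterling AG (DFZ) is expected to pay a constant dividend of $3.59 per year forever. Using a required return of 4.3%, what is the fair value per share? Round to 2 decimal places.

Zero-growth DDM (perpetuity): P₀ = D/r = 3.59 / 0.043 = 83.4884

$83.49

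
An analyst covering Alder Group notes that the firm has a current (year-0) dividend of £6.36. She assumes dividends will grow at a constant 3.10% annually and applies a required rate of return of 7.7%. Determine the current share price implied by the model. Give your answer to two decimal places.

Gordon growth model: P₀ = D₁/(r − g). D₁ = 6.36 × (1 + 0.031) = 6.5572.
P₀ = 6.5572 / (0.077 − 0.031) = 6.5572 / 0.046 = 142.5470

£142.55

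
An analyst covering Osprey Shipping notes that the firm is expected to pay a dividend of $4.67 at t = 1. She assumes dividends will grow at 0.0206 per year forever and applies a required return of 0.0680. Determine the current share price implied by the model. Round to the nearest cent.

$98.52

Gordon growth model: P₀ = D₁/(r − g), with D₁ = 4.67 given directly.
P₀ = 4.6700 / (0.068 − 0.0206) = 4.6700 / 0.0474 = 98.5232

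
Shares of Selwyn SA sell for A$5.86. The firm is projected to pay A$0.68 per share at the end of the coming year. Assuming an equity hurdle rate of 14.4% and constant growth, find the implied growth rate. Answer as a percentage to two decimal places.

From P₀ = D₁/(r − g), the implied growth is g = r − D₁/P₀.
g = 0.144 − 0.68/5.86 = 0.144 − 0.11604 = 0.02796

2.80%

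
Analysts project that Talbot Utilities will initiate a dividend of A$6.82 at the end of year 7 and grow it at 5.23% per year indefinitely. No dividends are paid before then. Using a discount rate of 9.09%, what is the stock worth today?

A$104.83

Deferred-dividend DDM. At t=6 the remaining stream is a growing perpetuity with first payment D_7 = 6.82.
V_6 = D_7/(r−g) = 6.82/(0.0909−0.0523) = 176.6839
P₀ = V_6/(1+r)^6 = 176.6839/(1+0.0909)^6 = 104.8304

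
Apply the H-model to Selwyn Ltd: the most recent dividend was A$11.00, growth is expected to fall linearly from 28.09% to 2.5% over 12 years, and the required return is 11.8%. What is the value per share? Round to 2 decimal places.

H-model: P₀ = D₀[(1+g_L) + H(g_S−g_L)]/(r−g_L), with H = 12/2 = 6.
P₀ = 11.00 × [(1+0.025) + 6×(0.2809−0.025)] / (0.118−0.025)
   = 11.00 × 2.5604 / 0.093 = 302.8430

A$302.84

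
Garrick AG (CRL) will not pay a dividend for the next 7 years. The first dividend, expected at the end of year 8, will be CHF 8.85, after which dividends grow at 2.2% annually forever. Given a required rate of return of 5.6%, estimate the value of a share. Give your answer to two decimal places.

CHF 177.75

Deferred-dividend DDM. At t=7 the remaining stream is a growing perpetuity with first payment D_8 = 8.85.
V_7 = D_8/(r−g) = 8.85/(0.056−0.022) = 260.2941
P₀ = V_7/(1+r)^7 = 260.2941/(1+0.056)^7 = 177.7530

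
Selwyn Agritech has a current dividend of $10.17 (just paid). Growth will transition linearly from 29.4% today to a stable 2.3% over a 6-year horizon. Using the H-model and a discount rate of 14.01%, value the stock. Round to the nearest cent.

H-model: P₀ = D₀[(1+g_L) + H(g_S−g_L)]/(r−g_L), with H = 6/2 = 3.
P₀ = 10.17 × [(1+0.023) + 3×(0.294−0.023)] / (0.1401−0.023)
   = 10.17 × 1.8360 / 0.1171 = 159.4545

$159.45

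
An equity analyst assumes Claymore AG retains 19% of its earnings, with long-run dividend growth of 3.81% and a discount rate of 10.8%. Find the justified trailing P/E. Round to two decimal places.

12.03

Payout ratio b = 1 − 0.19 = 0.81.
Justified trailing P/E = b(1+g)/(r−g) = 0.81×(1+0.0381)/(0.108−0.0381) = 12.0295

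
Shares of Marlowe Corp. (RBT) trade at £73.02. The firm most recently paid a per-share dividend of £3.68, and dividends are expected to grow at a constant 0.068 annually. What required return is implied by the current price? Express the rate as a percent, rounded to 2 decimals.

12.18%

Rearranging the constant-growth DDM: r = D₁/P₀ + g.
D₁ = 3.68 × (1 + 0.068) = 3.9302.
r = 3.9302 / 73.02 + 0.068 = 0.05382 + 0.068 = 0.12182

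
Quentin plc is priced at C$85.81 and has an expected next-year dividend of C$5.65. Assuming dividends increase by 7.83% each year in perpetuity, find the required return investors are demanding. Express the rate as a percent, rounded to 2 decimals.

Rearranging the constant-growth DDM: r = D₁/P₀ + g.
r = 5.6500 / 85.81 + 0.0783 = 0.06584 + 0.0783 = 0.14414

14.41%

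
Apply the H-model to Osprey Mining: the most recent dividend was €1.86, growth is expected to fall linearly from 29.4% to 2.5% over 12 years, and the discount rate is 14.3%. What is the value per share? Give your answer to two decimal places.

H-model: P₀ = D₀[(1+g_L) + H(g_S−g_L)]/(r−g_L), with H = 12/2 = 6.
P₀ = 1.86 × [(1+0.025) + 6×(0.294−0.025)] / (0.143−0.025)
   = 1.86 × 2.6390 / 0.118 = 41.5978

€41.60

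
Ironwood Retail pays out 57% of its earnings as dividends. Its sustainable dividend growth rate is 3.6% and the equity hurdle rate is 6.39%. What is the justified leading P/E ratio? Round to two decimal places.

Justified leading P/E = b/(r−g) = 0.57/(0.0639−0.036) = 20.4301

20.43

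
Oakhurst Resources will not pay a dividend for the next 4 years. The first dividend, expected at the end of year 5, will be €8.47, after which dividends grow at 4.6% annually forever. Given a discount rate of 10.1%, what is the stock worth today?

Deferred-dividend DDM. At t=4 the remaining stream is a growing perpetuity with first payment D_5 = 8.47.
V_4 = D_5/(r−g) = 8.47/(0.101−0.046) = 154.0000
P₀ = V_4/(1+r)^4 = 154.0000/(1+0.101)^4 = 104.8025

€104.80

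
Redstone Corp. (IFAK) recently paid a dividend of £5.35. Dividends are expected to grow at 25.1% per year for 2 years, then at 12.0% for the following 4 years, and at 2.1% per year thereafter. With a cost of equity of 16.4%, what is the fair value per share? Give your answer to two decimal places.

£72.22

Three-stage DDM. Project D₁…D_6; terminal Gordon value at t=6 with g = 0.021; discount at r = 0.164.
D_1 = 6.6928
D_2 = 8.3728
D_3 = 9.3775
D_4 = 10.5028
D_5 = 11.7631
D_6 = 13.1747
TV_6 = 13.4514/(0.164−0.021) = 94.0655
P₀ = Σ Dₜ/(1+r)ᵗ + TV_6/(1+r)^6 = 72.2179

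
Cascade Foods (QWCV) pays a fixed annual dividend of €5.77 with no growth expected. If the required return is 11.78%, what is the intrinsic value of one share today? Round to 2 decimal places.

Zero-growth DDM (perpetuity): P₀ = D/r = 5.77 / 0.1178 = 48.9813

€48.98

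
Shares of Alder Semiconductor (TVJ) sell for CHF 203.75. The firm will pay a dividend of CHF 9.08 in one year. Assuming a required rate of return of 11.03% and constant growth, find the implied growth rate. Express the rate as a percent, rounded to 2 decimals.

From P₀ = D₁/(r − g), the implied growth is g = r − D₁/P₀.
g = 0.1103 − 9.08/203.75 = 0.1103 − 0.04456 = 0.06574

6.57%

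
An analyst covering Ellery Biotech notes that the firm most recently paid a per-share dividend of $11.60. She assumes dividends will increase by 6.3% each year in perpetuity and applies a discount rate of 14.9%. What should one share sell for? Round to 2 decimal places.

Gordon growth model: P₀ = D₁/(r − g). D₁ = 11.60 × (1 + 0.063) = 12.3308.
P₀ = 12.3308 / (0.149 − 0.063) = 12.3308 / 0.086 = 143.3814

$143.38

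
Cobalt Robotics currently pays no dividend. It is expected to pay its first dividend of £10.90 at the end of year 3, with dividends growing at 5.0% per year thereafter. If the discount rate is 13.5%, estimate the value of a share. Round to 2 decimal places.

Deferred-dividend DDM. At t=2 the remaining stream is a growing perpetuity with first payment D_3 = 10.90.
V_2 = D_3/(r−g) = 10.90/(0.135−0.05) = 128.2353
P₀ = V_2/(1+r)^2 = 128.2353/(1+0.135)^2 = 99.5442

£99.54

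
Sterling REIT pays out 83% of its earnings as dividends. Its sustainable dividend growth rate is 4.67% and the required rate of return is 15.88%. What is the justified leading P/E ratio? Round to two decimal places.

Justified leading P/E = b/(r−g) = 0.83/(0.1588−0.0467) = 7.4041

7.40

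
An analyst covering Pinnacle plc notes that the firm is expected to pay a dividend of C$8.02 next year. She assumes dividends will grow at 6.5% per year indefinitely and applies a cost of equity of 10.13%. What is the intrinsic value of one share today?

Gordon growth model: P₀ = D₁/(r − g), with D₁ = 8.02 given directly.
P₀ = 8.0200 / (0.1013 − 0.065) = 8.0200 / 0.0363 = 220.9366

C$220.94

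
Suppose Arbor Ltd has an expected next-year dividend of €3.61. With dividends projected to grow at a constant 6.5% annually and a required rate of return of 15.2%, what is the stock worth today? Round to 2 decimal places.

Gordon growth model: P₀ = D₁/(r − g), with D₁ = 3.61 given directly.
P₀ = 3.6100 / (0.152 − 0.065) = 3.6100 / 0.087 = 41.4943

€41.49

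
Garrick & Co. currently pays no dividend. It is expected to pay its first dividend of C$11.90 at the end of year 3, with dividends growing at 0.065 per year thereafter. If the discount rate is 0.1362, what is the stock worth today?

C$129.47

Deferred-dividend DDM. At t=2 the remaining stream is a growing perpetuity with first payment D_3 = 11.90.
V_2 = D_3/(r−g) = 11.90/(0.1362−0.065) = 167.1348
P₀ = V_2/(1+r)^2 = 167.1348/(1+0.1362)^2 = 129.4665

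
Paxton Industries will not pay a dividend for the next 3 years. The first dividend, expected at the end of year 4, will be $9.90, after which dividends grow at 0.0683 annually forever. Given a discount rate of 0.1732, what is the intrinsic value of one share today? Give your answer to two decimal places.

Deferred-dividend DDM. At t=3 the remaining stream is a growing perpetuity with first payment D_4 = 9.90.
V_3 = D_4/(r−g) = 9.90/(0.1732−0.0683) = 94.3756
P₀ = V_3/(1+r)^3 = 94.3756/(1+0.1732)^3 = 58.4445

$58.44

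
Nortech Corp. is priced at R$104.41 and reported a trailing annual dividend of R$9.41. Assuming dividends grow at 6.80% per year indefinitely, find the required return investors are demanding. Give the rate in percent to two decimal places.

Rearranging the constant-growth DDM: r = D₁/P₀ + g.
D₁ = 9.41 × (1 + 0.068) = 10.0499.
r = 10.0499 / 104.41 + 0.068 = 0.09625 + 0.068 = 0.16425

16.43%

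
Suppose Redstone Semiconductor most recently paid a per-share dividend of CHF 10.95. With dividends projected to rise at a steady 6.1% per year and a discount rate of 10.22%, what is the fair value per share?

CHF 281.99

Gordon growth model: P₀ = D₁/(r − g). D₁ = 10.95 × (1 + 0.061) = 11.6179.
P₀ = 11.6179 / (0.1022 − 0.061) = 11.6179 / 0.0412 = 281.9891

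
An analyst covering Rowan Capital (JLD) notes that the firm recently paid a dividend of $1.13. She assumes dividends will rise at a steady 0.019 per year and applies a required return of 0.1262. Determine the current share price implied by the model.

Gordon growth model: P₀ = D₁/(r − g). D₁ = 1.13 × (1 + 0.019) = 1.1515.
P₀ = 1.1515 / (0.1262 − 0.019) = 1.1515 / 0.1072 = 10.7413

$10.74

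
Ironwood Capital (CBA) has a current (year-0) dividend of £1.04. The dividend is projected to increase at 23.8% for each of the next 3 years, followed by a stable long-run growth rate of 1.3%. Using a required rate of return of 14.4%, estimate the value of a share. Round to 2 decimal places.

Two-stage DDM. Project D₁…D_3 at 0.238, terminal growth 0.013, discount at r = 0.144.
D_1 = 1.2875
D_2 = 1.5939
D_3 = 1.9733
Terminal value at t=3: TV = D_4/(r−g) = 1.9990/(0.144−0.013) = 15.2593
P₀ = 1.2875/(1+0.144)^1 + 1.5939/(1+0.144)^2 + 1.9733/(1+0.144)^3 + 15.2593/(1+0.144)^3 = 13.8533

£13.85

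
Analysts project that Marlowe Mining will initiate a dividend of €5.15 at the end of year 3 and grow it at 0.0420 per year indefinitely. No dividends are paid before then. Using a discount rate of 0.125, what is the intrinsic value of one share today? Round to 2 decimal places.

€49.03

Deferred-dividend DDM. At t=2 the remaining stream is a growing perpetuity with first payment D_3 = 5.15.
V_2 = D_3/(r−g) = 5.15/(0.125−0.042) = 62.0482
P₀ = V_2/(1+r)^2 = 62.0482/(1+0.125)^2 = 49.0257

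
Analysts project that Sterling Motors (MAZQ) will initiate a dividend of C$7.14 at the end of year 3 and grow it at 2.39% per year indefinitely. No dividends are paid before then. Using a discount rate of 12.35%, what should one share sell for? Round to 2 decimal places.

C$56.79

Deferred-dividend DDM. At t=2 the remaining stream is a growing perpetuity with first payment D_3 = 7.14.
V_2 = D_3/(r−g) = 7.14/(0.1235−0.0239) = 71.6867
P₀ = V_2/(1+r)^2 = 71.6867/(1+0.1235)^2 = 56.7927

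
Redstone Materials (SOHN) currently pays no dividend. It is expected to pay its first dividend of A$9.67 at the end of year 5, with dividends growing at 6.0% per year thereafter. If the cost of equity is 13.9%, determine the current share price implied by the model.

Deferred-dividend DDM. At t=4 the remaining stream is a growing perpetuity with first payment D_5 = 9.67.
V_4 = D_5/(r−g) = 9.67/(0.139−0.06) = 122.4051
P₀ = V_4/(1+r)^4 = 122.4051/(1+0.139)^4 = 72.7285

A$72.73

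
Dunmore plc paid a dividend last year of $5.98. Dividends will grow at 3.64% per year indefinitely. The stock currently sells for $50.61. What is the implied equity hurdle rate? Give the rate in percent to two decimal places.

15.89%

Rearranging the constant-growth DDM: r = D₁/P₀ + g.
D₁ = 5.98 × (1 + 0.0364) = 6.1977.
r = 6.1977 / 50.61 + 0.0364 = 0.12246 + 0.0364 = 0.15886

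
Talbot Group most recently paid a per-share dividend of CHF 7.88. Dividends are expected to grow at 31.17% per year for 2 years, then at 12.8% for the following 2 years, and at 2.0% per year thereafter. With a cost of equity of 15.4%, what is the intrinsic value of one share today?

Three-stage DDM. Project D₁…D_4; terminal Gordon value at t=4 with g = 0.02; discount at r = 0.154.
D_1 = 10.3362
D_2 = 13.5580
D_3 = 15.2934
D_4 = 17.2510
TV_4 = 17.5960/(0.154−0.02) = 131.3133
P₀ = Σ Dₜ/(1+r)ᵗ + TV_4/(1+r)^4 = 112.8597

CHF 112.86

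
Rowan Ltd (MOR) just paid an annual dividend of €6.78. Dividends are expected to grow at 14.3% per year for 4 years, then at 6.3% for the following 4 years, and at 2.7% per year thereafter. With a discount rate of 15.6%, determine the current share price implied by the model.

Three-stage DDM. Project D₁…D_8; terminal Gordon value at t=8 with g = 0.027; discount at r = 0.156.
D_1 = 7.7495
D_2 = 8.8577
D_3 = 10.1244
D_4 = 11.5722
D_5 = 12.3012
D_6 = 13.0762
D_7 = 13.9000
D_8 = 14.7757
TV_8 = 15.1746/(0.156−0.027) = 117.6328
P₀ = Σ Dₜ/(1+r)ᵗ + TV_8/(1+r)^8 = 84.3625

€84.36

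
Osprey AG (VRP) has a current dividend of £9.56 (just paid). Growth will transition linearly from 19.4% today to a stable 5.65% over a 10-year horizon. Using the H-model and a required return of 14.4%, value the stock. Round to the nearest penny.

£190.54

H-model: P₀ = D₀[(1+g_L) + H(g_S−g_L)]/(r−g_L), with H = 10/2 = 5.
P₀ = 9.56 × [(1+0.0565) + 5×(0.194−0.0565)] / (0.144−0.0565)
   = 9.56 × 1.7440 / 0.0875 = 190.5445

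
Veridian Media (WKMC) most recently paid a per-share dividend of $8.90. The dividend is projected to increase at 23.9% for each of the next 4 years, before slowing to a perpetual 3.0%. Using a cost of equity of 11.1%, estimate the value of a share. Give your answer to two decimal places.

Two-stage DDM. Project D₁…D_4 at 0.239, terminal growth 0.03, discount at r = 0.111.
D_1 = 11.0271
D_2 = 13.6626
D_3 = 16.9279
D_4 = 20.9737
Terminal value at t=4: TV = D_5/(r−g) = 21.6029/(0.111−0.03) = 266.7027
P₀ = 11.0271/(1+0.111)^1 + 13.6626/(1+0.111)^2 + 16.9279/(1+0.111)^3 + 20.9737/(1+0.111)^4 + 266.7027/(1+0.111)^4 = 222.1585

$222.16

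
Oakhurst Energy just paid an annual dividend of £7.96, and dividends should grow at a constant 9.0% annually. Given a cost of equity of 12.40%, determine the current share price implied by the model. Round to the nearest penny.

Gordon growth model: P₀ = D₁/(r − g). D₁ = 7.96 × (1 + 0.09) = 8.6764.
P₀ = 8.6764 / (0.124 − 0.09) = 8.6764 / 0.034 = 255.1882

£255.19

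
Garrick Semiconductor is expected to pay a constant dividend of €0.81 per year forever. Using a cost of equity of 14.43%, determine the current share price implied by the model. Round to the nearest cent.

€5.61

Zero-growth DDM (perpetuity): P₀ = D/r = 0.81 / 0.1443 = 5.6133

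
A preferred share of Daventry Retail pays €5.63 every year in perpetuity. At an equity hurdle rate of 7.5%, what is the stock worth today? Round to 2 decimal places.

Zero-growth DDM (perpetuity): P₀ = D/r = 5.63 / 0.075 = 75.0667

€75.07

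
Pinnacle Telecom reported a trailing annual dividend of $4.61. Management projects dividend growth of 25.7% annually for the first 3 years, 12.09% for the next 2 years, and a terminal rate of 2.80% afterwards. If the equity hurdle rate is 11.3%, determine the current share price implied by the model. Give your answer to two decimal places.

$112.61

Three-stage DDM. Project D₁…D_5; terminal Gordon value at t=5 with g = 0.028; discount at r = 0.113.
D_1 = 5.7948
D_2 = 7.2840
D_3 = 9.1560
D_4 = 10.2630
D_5 = 11.5038
TV_5 = 11.8259/(0.113−0.028) = 139.1280
P₀ = Σ Dₜ/(1+r)ᵗ + TV_5/(1+r)^5 = 112.6096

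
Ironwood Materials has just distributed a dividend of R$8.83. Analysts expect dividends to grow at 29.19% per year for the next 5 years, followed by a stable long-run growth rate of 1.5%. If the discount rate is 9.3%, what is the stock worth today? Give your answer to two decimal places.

R$340.04

Two-stage DDM. Project D₁…D_5 at 0.2919, terminal growth 0.015, discount at r = 0.093.
D_1 = 11.4075
D_2 = 14.7373
D_3 = 19.0391
D_4 = 24.5967
D_5 = 31.7764
Terminal value at t=5: TV = D_6/(r−g) = 32.2531/(0.093−0.015) = 413.5011
P₀ = 11.4075/(1+0.093)^1 + 14.7373/(1+0.093)^2 + 19.0391/(1+0.093)^3 + 24.5967/(1+0.093)^4 + 31.7764/(1+0.093)^5 + 413.5011/(1+0.093)^5 = 340.0383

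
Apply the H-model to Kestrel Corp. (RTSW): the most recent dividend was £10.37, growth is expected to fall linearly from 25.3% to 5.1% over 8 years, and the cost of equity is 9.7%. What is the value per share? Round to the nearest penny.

£419.08

H-model: P₀ = D₀[(1+g_L) + H(g_S−g_L)]/(r−g_L), with H = 8/2 = 4.
P₀ = 10.37 × [(1+0.051) + 4×(0.253−0.051)] / (0.097−0.051)
   = 10.37 × 1.8590 / 0.046 = 419.0833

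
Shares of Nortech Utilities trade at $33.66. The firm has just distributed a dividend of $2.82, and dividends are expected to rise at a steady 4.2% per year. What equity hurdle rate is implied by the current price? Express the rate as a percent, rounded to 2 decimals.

Rearranging the constant-growth DDM: r = D₁/P₀ + g.
D₁ = 2.82 × (1 + 0.042) = 2.9384.
r = 2.9384 / 33.66 + 0.042 = 0.08730 + 0.042 = 0.12930

12.93%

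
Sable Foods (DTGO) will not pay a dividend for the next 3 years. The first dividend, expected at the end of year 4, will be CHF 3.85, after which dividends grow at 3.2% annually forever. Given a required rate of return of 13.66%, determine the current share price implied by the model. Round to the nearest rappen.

CHF 25.07

Deferred-dividend DDM. At t=3 the remaining stream is a growing perpetuity with first payment D_4 = 3.85.
V_3 = D_4/(r−g) = 3.85/(0.1366−0.032) = 36.8069
P₀ = V_3/(1+r)^3 = 36.8069/(1+0.1366)^3 = 25.0672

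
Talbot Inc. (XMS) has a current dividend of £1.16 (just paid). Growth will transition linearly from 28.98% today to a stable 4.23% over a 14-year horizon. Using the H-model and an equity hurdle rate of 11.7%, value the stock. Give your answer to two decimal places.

£43.09

H-model: P₀ = D₀[(1+g_L) + H(g_S−g_L)]/(r−g_L), with H = 14/2 = 7.
P₀ = 1.16 × [(1+0.0423) + 7×(0.2898−0.0423)] / (0.117−0.0423)
   = 1.16 × 2.7748 / 0.0747 = 43.0893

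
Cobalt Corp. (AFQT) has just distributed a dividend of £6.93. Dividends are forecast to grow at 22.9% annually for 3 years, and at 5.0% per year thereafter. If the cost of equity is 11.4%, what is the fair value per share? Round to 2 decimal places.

£178.05

Two-stage DDM. Project D₁…D_3 at 0.229, terminal growth 0.05, discount at r = 0.114.
D_1 = 8.5170
D_2 = 10.4674
D_3 = 12.8644
Terminal value at t=3: TV = D_4/(r−g) = 13.5076/(0.114−0.05) = 211.0562
P₀ = 8.5170/(1+0.114)^1 + 10.4674/(1+0.114)^2 + 12.8644/(1+0.114)^3 + 211.0562/(1+0.114)^3 = 178.0515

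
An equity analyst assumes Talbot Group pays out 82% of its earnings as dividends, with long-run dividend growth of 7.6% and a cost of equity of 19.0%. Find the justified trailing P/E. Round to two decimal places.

Justified trailing P/E = b(1+g)/(r−g) = 0.82×(1+0.076)/(0.19−0.076) = 7.7396

7.74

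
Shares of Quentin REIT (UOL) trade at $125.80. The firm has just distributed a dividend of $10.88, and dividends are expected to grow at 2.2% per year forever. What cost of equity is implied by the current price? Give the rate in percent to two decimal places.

Rearranging the constant-growth DDM: r = D₁/P₀ + g.
D₁ = 10.88 × (1 + 0.022) = 11.1194.
r = 11.1194 / 125.80 + 0.022 = 0.08839 + 0.022 = 0.11039

11.04%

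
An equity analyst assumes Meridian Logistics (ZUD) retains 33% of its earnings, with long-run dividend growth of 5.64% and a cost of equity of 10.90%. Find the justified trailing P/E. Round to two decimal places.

13.46

Payout ratio b = 1 − 0.33 = 0.67.
Justified trailing P/E = b(1+g)/(r−g) = 0.67×(1+0.0564)/(0.109−0.0564) = 13.4560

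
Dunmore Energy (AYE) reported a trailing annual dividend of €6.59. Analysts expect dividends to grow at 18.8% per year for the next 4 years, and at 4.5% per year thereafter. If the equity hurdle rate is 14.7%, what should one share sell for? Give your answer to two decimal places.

€106.50

Two-stage DDM. Project D₁…D_4 at 0.188, terminal growth 0.045, discount at r = 0.147.
D_1 = 7.8289
D_2 = 9.3008
D_3 = 11.0493
D_4 = 13.1266
Terminal value at t=4: TV = D_5/(r−g) = 13.7173/(0.147−0.045) = 134.4830
P₀ = 7.8289/(1+0.147)^1 + 9.3008/(1+0.147)^2 + 11.0493/(1+0.147)^3 + 13.1266/(1+0.147)^4 + 134.4830/(1+0.147)^4 = 106.5000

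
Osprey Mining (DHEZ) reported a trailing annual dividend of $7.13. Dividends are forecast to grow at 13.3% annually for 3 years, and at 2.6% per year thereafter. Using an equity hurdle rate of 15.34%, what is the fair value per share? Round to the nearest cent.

Two-stage DDM. Project D₁…D_3 at 0.133, terminal growth 0.026, discount at r = 0.1534.
D_1 = 8.0783
D_2 = 9.1527
D_3 = 10.3700
Terminal value at t=3: TV = D_4/(r−g) = 10.6396/(0.1534−0.026) = 83.5136
P₀ = 8.0783/(1+0.1534)^1 + 9.1527/(1+0.1534)^2 + 10.3700/(1+0.1534)^3 + 83.5136/(1+0.1534)^3 = 75.0696

$75.07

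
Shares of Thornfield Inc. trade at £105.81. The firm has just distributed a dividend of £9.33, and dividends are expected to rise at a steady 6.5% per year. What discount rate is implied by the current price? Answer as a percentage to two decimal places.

15.89%

Rearranging the constant-growth DDM: r = D₁/P₀ + g.
D₁ = 9.33 × (1 + 0.065) = 9.9364.
r = 9.9364 / 105.81 + 0.065 = 0.09391 + 0.065 = 0.15891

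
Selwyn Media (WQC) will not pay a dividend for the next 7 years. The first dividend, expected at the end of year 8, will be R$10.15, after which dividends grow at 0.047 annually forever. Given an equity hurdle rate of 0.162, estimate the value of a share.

Deferred-dividend DDM. At t=7 the remaining stream is a growing perpetuity with first payment D_8 = 10.15.
V_7 = D_8/(r−g) = 10.15/(0.162−0.047) = 88.2609
P₀ = V_7/(1+r)^7 = 88.2609/(1+0.162)^7 = 30.8550

R$30.85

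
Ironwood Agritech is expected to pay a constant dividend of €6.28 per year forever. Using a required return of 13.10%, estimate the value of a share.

Zero-growth DDM (perpetuity): P₀ = D/r = 6.28 / 0.131 = 47.9389

€47.94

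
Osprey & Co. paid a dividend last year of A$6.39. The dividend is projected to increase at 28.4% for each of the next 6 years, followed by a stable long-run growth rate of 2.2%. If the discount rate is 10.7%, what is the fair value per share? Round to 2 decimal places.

Two-stage DDM. Project D₁…D_6 at 0.284, terminal growth 0.022, discount at r = 0.107.
D_1 = 8.2048
D_2 = 10.5349
D_3 = 13.5268
D_4 = 17.3684
D_5 = 22.3011
D_6 = 28.6346
Terminal value at t=6: TV = D_7/(r−g) = 29.2646/(0.107−0.022) = 344.2889
P₀ = 8.2048/(1+0.107)^1 + 10.5349/(1+0.107)^2 + 13.5268/(1+0.107)^3 + 17.3684/(1+0.107)^4 + 22.3011/(1+0.107)^5 + 28.6346/(1+0.107)^6 + 344.2889/(1+0.107)^6 = 253.6045

A$253.60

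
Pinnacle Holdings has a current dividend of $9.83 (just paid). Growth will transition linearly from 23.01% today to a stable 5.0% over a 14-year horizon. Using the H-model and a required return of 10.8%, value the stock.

$391.62

H-model: P₀ = D₀[(1+g_L) + H(g_S−g_L)]/(r−g_L), with H = 14/2 = 7.
P₀ = 9.83 × [(1+0.05) + 7×(0.2301−0.05)] / (0.108−0.05)
   = 9.83 × 2.3107 / 0.058 = 391.6238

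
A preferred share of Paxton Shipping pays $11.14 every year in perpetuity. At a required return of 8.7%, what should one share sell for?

$128.05

Zero-growth DDM (perpetuity): P₀ = D/r = 11.14 / 0.087 = 128.0460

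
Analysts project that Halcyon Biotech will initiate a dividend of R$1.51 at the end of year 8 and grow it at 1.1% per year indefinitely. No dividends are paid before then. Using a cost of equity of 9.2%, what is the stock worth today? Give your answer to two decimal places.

R$10.07

Deferred-dividend DDM. At t=7 the remaining stream is a growing perpetuity with first payment D_8 = 1.51.
V_7 = D_8/(r−g) = 1.51/(0.092−0.011) = 18.6420
P₀ = V_7/(1+r)^7 = 18.6420/(1+0.092)^7 = 10.0678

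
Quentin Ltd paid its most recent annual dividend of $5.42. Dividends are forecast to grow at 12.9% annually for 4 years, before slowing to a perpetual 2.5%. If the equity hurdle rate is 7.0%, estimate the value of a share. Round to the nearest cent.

$177.86

Two-stage DDM. Project D₁…D_4 at 0.129, terminal growth 0.025, discount at r = 0.07.
D_1 = 6.1192
D_2 = 6.9086
D_3 = 7.7998
D_4 = 8.8059
Terminal value at t=4: TV = D_5/(r−g) = 9.0261/(0.07−0.025) = 200.5794
P₀ = 6.1192/(1+0.07)^1 + 6.9086/(1+0.07)^2 + 7.7998/(1+0.07)^3 + 8.8059/(1+0.07)^4 + 200.5794/(1+0.07)^4 = 177.8591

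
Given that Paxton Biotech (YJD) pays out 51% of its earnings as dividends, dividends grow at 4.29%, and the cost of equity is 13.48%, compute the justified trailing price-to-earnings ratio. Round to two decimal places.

5.79

Justified trailing P/E = b(1+g)/(r−g) = 0.51×(1+0.0429)/(0.1348−0.0429) = 5.7876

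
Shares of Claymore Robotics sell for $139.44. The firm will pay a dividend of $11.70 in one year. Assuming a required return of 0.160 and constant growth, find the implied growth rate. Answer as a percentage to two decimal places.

From P₀ = D₁/(r − g), the implied growth is g = r − D₁/P₀.
g = 0.16 − 11.70/139.44 = 0.16 − 0.08391 = 0.07609

7.61%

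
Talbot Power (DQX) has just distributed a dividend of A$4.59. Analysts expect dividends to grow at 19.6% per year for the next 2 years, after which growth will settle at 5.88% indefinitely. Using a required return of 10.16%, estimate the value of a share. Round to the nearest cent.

A$144.24

Two-stage DDM. Project D₁…D_2 at 0.196, terminal growth 0.0588, discount at r = 0.1016.
D_1 = 5.4896
D_2 = 6.5656
Terminal value at t=2: TV = D_3/(r−g) = 6.9517/(0.1016−0.0588) = 162.4221
P₀ = 5.4896/(1+0.1016)^1 + 6.5656/(1+0.1016)^2 + 162.4221/(1+0.1016)^2 = 144.2372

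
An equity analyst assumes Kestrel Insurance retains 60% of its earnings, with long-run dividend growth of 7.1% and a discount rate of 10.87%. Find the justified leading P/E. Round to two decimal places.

10.61

Payout ratio b = 1 − 0.60 = 0.40.
Justified leading P/E = b/(r−g) = 0.40/(0.1087−0.071) = 10.6101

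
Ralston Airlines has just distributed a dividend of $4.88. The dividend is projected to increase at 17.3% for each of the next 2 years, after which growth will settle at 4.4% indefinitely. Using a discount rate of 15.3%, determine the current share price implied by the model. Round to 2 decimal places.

$58.39

Two-stage DDM. Project D₁…D_2 at 0.173, terminal growth 0.044, discount at r = 0.153.
D_1 = 5.7242
D_2 = 6.7145
Terminal value at t=2: TV = D_3/(r−g) = 7.0100/(0.153−0.044) = 64.3117
P₀ = 5.7242/(1+0.153)^1 + 6.7145/(1+0.153)^2 + 64.3117/(1+0.153)^2 = 58.3916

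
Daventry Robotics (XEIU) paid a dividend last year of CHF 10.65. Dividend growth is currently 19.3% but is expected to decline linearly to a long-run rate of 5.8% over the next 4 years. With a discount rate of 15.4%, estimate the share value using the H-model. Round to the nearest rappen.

H-model: P₀ = D₀[(1+g_L) + H(g_S−g_L)]/(r−g_L), with H = 4/2 = 2.
P₀ = 10.65 × [(1+0.058) + 2×(0.193−0.058)] / (0.154−0.058)
   = 10.65 × 1.3280 / 0.096 = 147.3250

CHF 147.33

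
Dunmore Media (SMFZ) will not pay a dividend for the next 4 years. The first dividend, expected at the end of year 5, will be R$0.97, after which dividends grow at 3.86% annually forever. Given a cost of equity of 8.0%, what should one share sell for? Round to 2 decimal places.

R$17.22

Deferred-dividend DDM. At t=4 the remaining stream is a growing perpetuity with first payment D_5 = 0.97.
V_4 = D_5/(r−g) = 0.97/(0.08−0.0386) = 23.4300
P₀ = V_4/(1+r)^4 = 23.4300/(1+0.08)^4 = 17.2217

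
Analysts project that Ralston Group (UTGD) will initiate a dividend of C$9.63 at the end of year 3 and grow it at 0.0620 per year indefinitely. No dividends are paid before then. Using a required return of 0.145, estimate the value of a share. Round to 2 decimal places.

C$88.50

Deferred-dividend DDM. At t=2 the remaining stream is a growing perpetuity with first payment D_3 = 9.63.
V_2 = D_3/(r−g) = 9.63/(0.145−0.062) = 116.0241
P₀ = V_2/(1+r)^2 = 116.0241/(1+0.145)^2 = 88.4988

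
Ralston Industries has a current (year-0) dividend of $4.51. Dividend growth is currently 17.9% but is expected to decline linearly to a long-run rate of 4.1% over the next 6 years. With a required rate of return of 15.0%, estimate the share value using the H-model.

$60.20

H-model: P₀ = D₀[(1+g_L) + H(g_S−g_L)]/(r−g_L), with H = 6/2 = 3.
P₀ = 4.51 × [(1+0.041) + 3×(0.179−0.041)] / (0.15−0.041)
   = 4.51 × 1.4550 / 0.109 = 60.2023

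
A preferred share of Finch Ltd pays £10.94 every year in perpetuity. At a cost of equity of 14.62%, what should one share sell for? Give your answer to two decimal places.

£74.83

Zero-growth DDM (perpetuity): P₀ = D/r = 10.94 / 0.1462 = 74.8290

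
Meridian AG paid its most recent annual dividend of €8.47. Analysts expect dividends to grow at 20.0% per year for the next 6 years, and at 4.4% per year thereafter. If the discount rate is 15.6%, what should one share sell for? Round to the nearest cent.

Two-stage DDM. Project D₁…D_6 at 0.2, terminal growth 0.044, discount at r = 0.156.
D_1 = 10.1640
D_2 = 12.1968
D_3 = 14.6362
D_4 = 17.5634
D_5 = 21.0761
D_6 = 25.2913
Terminal value at t=6: TV = D_7/(r−g) = 26.4041/(0.156−0.044) = 235.7509
P₀ = 10.1640/(1+0.156)^1 + 12.1968/(1+0.156)^2 + 14.6362/(1+0.156)^3 + 17.5634/(1+0.156)^4 + 21.0761/(1+0.156)^5 + 25.2913/(1+0.156)^6 + 235.7509/(1+0.156)^6 = 156.8248

€156.82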